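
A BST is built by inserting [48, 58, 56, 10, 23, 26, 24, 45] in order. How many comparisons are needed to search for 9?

Search path for 9: 48 -> 10
Found: False
Comparisons: 2


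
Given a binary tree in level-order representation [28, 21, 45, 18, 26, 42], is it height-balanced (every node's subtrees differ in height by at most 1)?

Tree (level-order array): [28, 21, 45, 18, 26, 42]
Definition: a tree is height-balanced if, at every node, |h(left) - h(right)| <= 1 (empty subtree has height -1).
Bottom-up per-node check:
  node 18: h_left=-1, h_right=-1, diff=0 [OK], height=0
  node 26: h_left=-1, h_right=-1, diff=0 [OK], height=0
  node 21: h_left=0, h_right=0, diff=0 [OK], height=1
  node 42: h_left=-1, h_right=-1, diff=0 [OK], height=0
  node 45: h_left=0, h_right=-1, diff=1 [OK], height=1
  node 28: h_left=1, h_right=1, diff=0 [OK], height=2
All nodes satisfy the balance condition.
Result: Balanced


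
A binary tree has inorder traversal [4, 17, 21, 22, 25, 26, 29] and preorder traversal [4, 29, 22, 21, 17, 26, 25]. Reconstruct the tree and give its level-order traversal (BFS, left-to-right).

Inorder:  [4, 17, 21, 22, 25, 26, 29]
Preorder: [4, 29, 22, 21, 17, 26, 25]
Algorithm: preorder visits root first, so consume preorder in order;
for each root, split the current inorder slice at that value into
left-subtree inorder and right-subtree inorder, then recurse.
Recursive splits:
  root=4; inorder splits into left=[], right=[17, 21, 22, 25, 26, 29]
  root=29; inorder splits into left=[17, 21, 22, 25, 26], right=[]
  root=22; inorder splits into left=[17, 21], right=[25, 26]
  root=21; inorder splits into left=[17], right=[]
  root=17; inorder splits into left=[], right=[]
  root=26; inorder splits into left=[25], right=[]
  root=25; inorder splits into left=[], right=[]
Reconstructed level-order: [4, 29, 22, 21, 26, 17, 25]


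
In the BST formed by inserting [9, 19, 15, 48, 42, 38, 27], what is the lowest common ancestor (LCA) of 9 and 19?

Tree insertion order: [9, 19, 15, 48, 42, 38, 27]
Tree (level-order array): [9, None, 19, 15, 48, None, None, 42, None, 38, None, 27]
In a BST, the LCA of p=9, q=19 is the first node v on the
root-to-leaf path with p <= v <= q (go left if both < v, right if both > v).
Walk from root:
  at 9: 9 <= 9 <= 19, this is the LCA
LCA = 9


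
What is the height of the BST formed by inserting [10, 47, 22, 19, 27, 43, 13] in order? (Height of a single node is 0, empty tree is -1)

Insertion order: [10, 47, 22, 19, 27, 43, 13]
Tree (level-order array): [10, None, 47, 22, None, 19, 27, 13, None, None, 43]
Compute height bottom-up (empty subtree = -1):
  height(13) = 1 + max(-1, -1) = 0
  height(19) = 1 + max(0, -1) = 1
  height(43) = 1 + max(-1, -1) = 0
  height(27) = 1 + max(-1, 0) = 1
  height(22) = 1 + max(1, 1) = 2
  height(47) = 1 + max(2, -1) = 3
  height(10) = 1 + max(-1, 3) = 4
Height = 4


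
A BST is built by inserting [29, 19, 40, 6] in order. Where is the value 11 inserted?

Starting tree (level order): [29, 19, 40, 6]
Insertion path: 29 -> 19 -> 6
Result: insert 11 as right child of 6
Final tree (level order): [29, 19, 40, 6, None, None, None, None, 11]


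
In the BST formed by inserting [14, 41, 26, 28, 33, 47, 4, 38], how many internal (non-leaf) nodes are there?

Tree built from: [14, 41, 26, 28, 33, 47, 4, 38]
Tree (level-order array): [14, 4, 41, None, None, 26, 47, None, 28, None, None, None, 33, None, 38]
Rule: An internal node has at least one child.
Per-node child counts:
  node 14: 2 child(ren)
  node 4: 0 child(ren)
  node 41: 2 child(ren)
  node 26: 1 child(ren)
  node 28: 1 child(ren)
  node 33: 1 child(ren)
  node 38: 0 child(ren)
  node 47: 0 child(ren)
Matching nodes: [14, 41, 26, 28, 33]
Count of internal (non-leaf) nodes: 5


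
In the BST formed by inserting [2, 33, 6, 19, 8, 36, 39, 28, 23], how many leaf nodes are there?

Tree built from: [2, 33, 6, 19, 8, 36, 39, 28, 23]
Tree (level-order array): [2, None, 33, 6, 36, None, 19, None, 39, 8, 28, None, None, None, None, 23]
Rule: A leaf has 0 children.
Per-node child counts:
  node 2: 1 child(ren)
  node 33: 2 child(ren)
  node 6: 1 child(ren)
  node 19: 2 child(ren)
  node 8: 0 child(ren)
  node 28: 1 child(ren)
  node 23: 0 child(ren)
  node 36: 1 child(ren)
  node 39: 0 child(ren)
Matching nodes: [8, 23, 39]
Count of leaf nodes: 3


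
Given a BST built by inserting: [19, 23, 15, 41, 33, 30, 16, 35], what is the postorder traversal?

Tree insertion order: [19, 23, 15, 41, 33, 30, 16, 35]
Tree (level-order array): [19, 15, 23, None, 16, None, 41, None, None, 33, None, 30, 35]
Postorder traversal: [16, 15, 30, 35, 33, 41, 23, 19]


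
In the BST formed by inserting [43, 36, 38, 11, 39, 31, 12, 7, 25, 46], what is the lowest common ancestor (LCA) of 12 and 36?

Tree insertion order: [43, 36, 38, 11, 39, 31, 12, 7, 25, 46]
Tree (level-order array): [43, 36, 46, 11, 38, None, None, 7, 31, None, 39, None, None, 12, None, None, None, None, 25]
In a BST, the LCA of p=12, q=36 is the first node v on the
root-to-leaf path with p <= v <= q (go left if both < v, right if both > v).
Walk from root:
  at 43: both 12 and 36 < 43, go left
  at 36: 12 <= 36 <= 36, this is the LCA
LCA = 36


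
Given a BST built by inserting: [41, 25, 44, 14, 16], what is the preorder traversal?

Tree insertion order: [41, 25, 44, 14, 16]
Tree (level-order array): [41, 25, 44, 14, None, None, None, None, 16]
Preorder traversal: [41, 25, 14, 16, 44]


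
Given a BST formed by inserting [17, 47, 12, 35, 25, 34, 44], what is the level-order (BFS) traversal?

Tree insertion order: [17, 47, 12, 35, 25, 34, 44]
Tree (level-order array): [17, 12, 47, None, None, 35, None, 25, 44, None, 34]
BFS from the root, enqueuing left then right child of each popped node:
  queue [17] -> pop 17, enqueue [12, 47], visited so far: [17]
  queue [12, 47] -> pop 12, enqueue [none], visited so far: [17, 12]
  queue [47] -> pop 47, enqueue [35], visited so far: [17, 12, 47]
  queue [35] -> pop 35, enqueue [25, 44], visited so far: [17, 12, 47, 35]
  queue [25, 44] -> pop 25, enqueue [34], visited so far: [17, 12, 47, 35, 25]
  queue [44, 34] -> pop 44, enqueue [none], visited so far: [17, 12, 47, 35, 25, 44]
  queue [34] -> pop 34, enqueue [none], visited so far: [17, 12, 47, 35, 25, 44, 34]
Result: [17, 12, 47, 35, 25, 44, 34]


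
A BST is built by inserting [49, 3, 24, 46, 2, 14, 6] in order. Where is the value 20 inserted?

Starting tree (level order): [49, 3, None, 2, 24, None, None, 14, 46, 6]
Insertion path: 49 -> 3 -> 24 -> 14
Result: insert 20 as right child of 14
Final tree (level order): [49, 3, None, 2, 24, None, None, 14, 46, 6, 20]


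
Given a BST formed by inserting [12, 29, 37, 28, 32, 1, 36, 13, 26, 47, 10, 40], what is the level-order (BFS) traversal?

Tree insertion order: [12, 29, 37, 28, 32, 1, 36, 13, 26, 47, 10, 40]
Tree (level-order array): [12, 1, 29, None, 10, 28, 37, None, None, 13, None, 32, 47, None, 26, None, 36, 40]
BFS from the root, enqueuing left then right child of each popped node:
  queue [12] -> pop 12, enqueue [1, 29], visited so far: [12]
  queue [1, 29] -> pop 1, enqueue [10], visited so far: [12, 1]
  queue [29, 10] -> pop 29, enqueue [28, 37], visited so far: [12, 1, 29]
  queue [10, 28, 37] -> pop 10, enqueue [none], visited so far: [12, 1, 29, 10]
  queue [28, 37] -> pop 28, enqueue [13], visited so far: [12, 1, 29, 10, 28]
  queue [37, 13] -> pop 37, enqueue [32, 47], visited so far: [12, 1, 29, 10, 28, 37]
  queue [13, 32, 47] -> pop 13, enqueue [26], visited so far: [12, 1, 29, 10, 28, 37, 13]
  queue [32, 47, 26] -> pop 32, enqueue [36], visited so far: [12, 1, 29, 10, 28, 37, 13, 32]
  queue [47, 26, 36] -> pop 47, enqueue [40], visited so far: [12, 1, 29, 10, 28, 37, 13, 32, 47]
  queue [26, 36, 40] -> pop 26, enqueue [none], visited so far: [12, 1, 29, 10, 28, 37, 13, 32, 47, 26]
  queue [36, 40] -> pop 36, enqueue [none], visited so far: [12, 1, 29, 10, 28, 37, 13, 32, 47, 26, 36]
  queue [40] -> pop 40, enqueue [none], visited so far: [12, 1, 29, 10, 28, 37, 13, 32, 47, 26, 36, 40]
Result: [12, 1, 29, 10, 28, 37, 13, 32, 47, 26, 36, 40]


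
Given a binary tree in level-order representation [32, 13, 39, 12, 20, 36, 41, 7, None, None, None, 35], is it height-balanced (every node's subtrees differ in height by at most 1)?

Tree (level-order array): [32, 13, 39, 12, 20, 36, 41, 7, None, None, None, 35]
Definition: a tree is height-balanced if, at every node, |h(left) - h(right)| <= 1 (empty subtree has height -1).
Bottom-up per-node check:
  node 7: h_left=-1, h_right=-1, diff=0 [OK], height=0
  node 12: h_left=0, h_right=-1, diff=1 [OK], height=1
  node 20: h_left=-1, h_right=-1, diff=0 [OK], height=0
  node 13: h_left=1, h_right=0, diff=1 [OK], height=2
  node 35: h_left=-1, h_right=-1, diff=0 [OK], height=0
  node 36: h_left=0, h_right=-1, diff=1 [OK], height=1
  node 41: h_left=-1, h_right=-1, diff=0 [OK], height=0
  node 39: h_left=1, h_right=0, diff=1 [OK], height=2
  node 32: h_left=2, h_right=2, diff=0 [OK], height=3
All nodes satisfy the balance condition.
Result: Balanced


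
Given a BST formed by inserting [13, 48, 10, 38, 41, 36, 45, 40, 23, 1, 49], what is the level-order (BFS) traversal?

Tree insertion order: [13, 48, 10, 38, 41, 36, 45, 40, 23, 1, 49]
Tree (level-order array): [13, 10, 48, 1, None, 38, 49, None, None, 36, 41, None, None, 23, None, 40, 45]
BFS from the root, enqueuing left then right child of each popped node:
  queue [13] -> pop 13, enqueue [10, 48], visited so far: [13]
  queue [10, 48] -> pop 10, enqueue [1], visited so far: [13, 10]
  queue [48, 1] -> pop 48, enqueue [38, 49], visited so far: [13, 10, 48]
  queue [1, 38, 49] -> pop 1, enqueue [none], visited so far: [13, 10, 48, 1]
  queue [38, 49] -> pop 38, enqueue [36, 41], visited so far: [13, 10, 48, 1, 38]
  queue [49, 36, 41] -> pop 49, enqueue [none], visited so far: [13, 10, 48, 1, 38, 49]
  queue [36, 41] -> pop 36, enqueue [23], visited so far: [13, 10, 48, 1, 38, 49, 36]
  queue [41, 23] -> pop 41, enqueue [40, 45], visited so far: [13, 10, 48, 1, 38, 49, 36, 41]
  queue [23, 40, 45] -> pop 23, enqueue [none], visited so far: [13, 10, 48, 1, 38, 49, 36, 41, 23]
  queue [40, 45] -> pop 40, enqueue [none], visited so far: [13, 10, 48, 1, 38, 49, 36, 41, 23, 40]
  queue [45] -> pop 45, enqueue [none], visited so far: [13, 10, 48, 1, 38, 49, 36, 41, 23, 40, 45]
Result: [13, 10, 48, 1, 38, 49, 36, 41, 23, 40, 45]


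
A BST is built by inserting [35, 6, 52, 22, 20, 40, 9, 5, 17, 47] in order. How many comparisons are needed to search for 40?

Search path for 40: 35 -> 52 -> 40
Found: True
Comparisons: 3


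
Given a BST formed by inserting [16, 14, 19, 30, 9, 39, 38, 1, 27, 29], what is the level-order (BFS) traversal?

Tree insertion order: [16, 14, 19, 30, 9, 39, 38, 1, 27, 29]
Tree (level-order array): [16, 14, 19, 9, None, None, 30, 1, None, 27, 39, None, None, None, 29, 38]
BFS from the root, enqueuing left then right child of each popped node:
  queue [16] -> pop 16, enqueue [14, 19], visited so far: [16]
  queue [14, 19] -> pop 14, enqueue [9], visited so far: [16, 14]
  queue [19, 9] -> pop 19, enqueue [30], visited so far: [16, 14, 19]
  queue [9, 30] -> pop 9, enqueue [1], visited so far: [16, 14, 19, 9]
  queue [30, 1] -> pop 30, enqueue [27, 39], visited so far: [16, 14, 19, 9, 30]
  queue [1, 27, 39] -> pop 1, enqueue [none], visited so far: [16, 14, 19, 9, 30, 1]
  queue [27, 39] -> pop 27, enqueue [29], visited so far: [16, 14, 19, 9, 30, 1, 27]
  queue [39, 29] -> pop 39, enqueue [38], visited so far: [16, 14, 19, 9, 30, 1, 27, 39]
  queue [29, 38] -> pop 29, enqueue [none], visited so far: [16, 14, 19, 9, 30, 1, 27, 39, 29]
  queue [38] -> pop 38, enqueue [none], visited so far: [16, 14, 19, 9, 30, 1, 27, 39, 29, 38]
Result: [16, 14, 19, 9, 30, 1, 27, 39, 29, 38]


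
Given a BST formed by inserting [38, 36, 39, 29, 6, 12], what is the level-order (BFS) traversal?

Tree insertion order: [38, 36, 39, 29, 6, 12]
Tree (level-order array): [38, 36, 39, 29, None, None, None, 6, None, None, 12]
BFS from the root, enqueuing left then right child of each popped node:
  queue [38] -> pop 38, enqueue [36, 39], visited so far: [38]
  queue [36, 39] -> pop 36, enqueue [29], visited so far: [38, 36]
  queue [39, 29] -> pop 39, enqueue [none], visited so far: [38, 36, 39]
  queue [29] -> pop 29, enqueue [6], visited so far: [38, 36, 39, 29]
  queue [6] -> pop 6, enqueue [12], visited so far: [38, 36, 39, 29, 6]
  queue [12] -> pop 12, enqueue [none], visited so far: [38, 36, 39, 29, 6, 12]
Result: [38, 36, 39, 29, 6, 12]


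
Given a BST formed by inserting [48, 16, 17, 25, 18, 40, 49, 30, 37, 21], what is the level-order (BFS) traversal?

Tree insertion order: [48, 16, 17, 25, 18, 40, 49, 30, 37, 21]
Tree (level-order array): [48, 16, 49, None, 17, None, None, None, 25, 18, 40, None, 21, 30, None, None, None, None, 37]
BFS from the root, enqueuing left then right child of each popped node:
  queue [48] -> pop 48, enqueue [16, 49], visited so far: [48]
  queue [16, 49] -> pop 16, enqueue [17], visited so far: [48, 16]
  queue [49, 17] -> pop 49, enqueue [none], visited so far: [48, 16, 49]
  queue [17] -> pop 17, enqueue [25], visited so far: [48, 16, 49, 17]
  queue [25] -> pop 25, enqueue [18, 40], visited so far: [48, 16, 49, 17, 25]
  queue [18, 40] -> pop 18, enqueue [21], visited so far: [48, 16, 49, 17, 25, 18]
  queue [40, 21] -> pop 40, enqueue [30], visited so far: [48, 16, 49, 17, 25, 18, 40]
  queue [21, 30] -> pop 21, enqueue [none], visited so far: [48, 16, 49, 17, 25, 18, 40, 21]
  queue [30] -> pop 30, enqueue [37], visited so far: [48, 16, 49, 17, 25, 18, 40, 21, 30]
  queue [37] -> pop 37, enqueue [none], visited so far: [48, 16, 49, 17, 25, 18, 40, 21, 30, 37]
Result: [48, 16, 49, 17, 25, 18, 40, 21, 30, 37]


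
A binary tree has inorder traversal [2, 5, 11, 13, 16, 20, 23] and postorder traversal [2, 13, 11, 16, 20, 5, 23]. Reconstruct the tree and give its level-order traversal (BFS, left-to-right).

Inorder:   [2, 5, 11, 13, 16, 20, 23]
Postorder: [2, 13, 11, 16, 20, 5, 23]
Algorithm: postorder visits root last, so walk postorder right-to-left;
each value is the root of the current inorder slice — split it at that
value, recurse on the right subtree first, then the left.
Recursive splits:
  root=23; inorder splits into left=[2, 5, 11, 13, 16, 20], right=[]
  root=5; inorder splits into left=[2], right=[11, 13, 16, 20]
  root=20; inorder splits into left=[11, 13, 16], right=[]
  root=16; inorder splits into left=[11, 13], right=[]
  root=11; inorder splits into left=[], right=[13]
  root=13; inorder splits into left=[], right=[]
  root=2; inorder splits into left=[], right=[]
Reconstructed level-order: [23, 5, 2, 20, 16, 11, 13]


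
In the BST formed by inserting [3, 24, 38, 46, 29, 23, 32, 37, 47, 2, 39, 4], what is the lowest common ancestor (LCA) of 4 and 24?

Tree insertion order: [3, 24, 38, 46, 29, 23, 32, 37, 47, 2, 39, 4]
Tree (level-order array): [3, 2, 24, None, None, 23, 38, 4, None, 29, 46, None, None, None, 32, 39, 47, None, 37]
In a BST, the LCA of p=4, q=24 is the first node v on the
root-to-leaf path with p <= v <= q (go left if both < v, right if both > v).
Walk from root:
  at 3: both 4 and 24 > 3, go right
  at 24: 4 <= 24 <= 24, this is the LCA
LCA = 24


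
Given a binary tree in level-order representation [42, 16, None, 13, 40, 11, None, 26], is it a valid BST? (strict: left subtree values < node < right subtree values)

Level-order array: [42, 16, None, 13, 40, 11, None, 26]
Validate using subtree bounds (lo, hi): at each node, require lo < value < hi,
then recurse left with hi=value and right with lo=value.
Preorder trace (stopping at first violation):
  at node 42 with bounds (-inf, +inf): OK
  at node 16 with bounds (-inf, 42): OK
  at node 13 with bounds (-inf, 16): OK
  at node 11 with bounds (-inf, 13): OK
  at node 40 with bounds (16, 42): OK
  at node 26 with bounds (16, 40): OK
No violation found at any node.
Result: Valid BST


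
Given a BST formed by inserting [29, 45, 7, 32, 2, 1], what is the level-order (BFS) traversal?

Tree insertion order: [29, 45, 7, 32, 2, 1]
Tree (level-order array): [29, 7, 45, 2, None, 32, None, 1]
BFS from the root, enqueuing left then right child of each popped node:
  queue [29] -> pop 29, enqueue [7, 45], visited so far: [29]
  queue [7, 45] -> pop 7, enqueue [2], visited so far: [29, 7]
  queue [45, 2] -> pop 45, enqueue [32], visited so far: [29, 7, 45]
  queue [2, 32] -> pop 2, enqueue [1], visited so far: [29, 7, 45, 2]
  queue [32, 1] -> pop 32, enqueue [none], visited so far: [29, 7, 45, 2, 32]
  queue [1] -> pop 1, enqueue [none], visited so far: [29, 7, 45, 2, 32, 1]
Result: [29, 7, 45, 2, 32, 1]


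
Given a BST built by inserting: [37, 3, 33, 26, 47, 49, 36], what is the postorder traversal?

Tree insertion order: [37, 3, 33, 26, 47, 49, 36]
Tree (level-order array): [37, 3, 47, None, 33, None, 49, 26, 36]
Postorder traversal: [26, 36, 33, 3, 49, 47, 37]


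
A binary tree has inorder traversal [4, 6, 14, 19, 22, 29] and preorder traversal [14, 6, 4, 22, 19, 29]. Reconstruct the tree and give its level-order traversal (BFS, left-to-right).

Inorder:  [4, 6, 14, 19, 22, 29]
Preorder: [14, 6, 4, 22, 19, 29]
Algorithm: preorder visits root first, so consume preorder in order;
for each root, split the current inorder slice at that value into
left-subtree inorder and right-subtree inorder, then recurse.
Recursive splits:
  root=14; inorder splits into left=[4, 6], right=[19, 22, 29]
  root=6; inorder splits into left=[4], right=[]
  root=4; inorder splits into left=[], right=[]
  root=22; inorder splits into left=[19], right=[29]
  root=19; inorder splits into left=[], right=[]
  root=29; inorder splits into left=[], right=[]
Reconstructed level-order: [14, 6, 22, 4, 19, 29]


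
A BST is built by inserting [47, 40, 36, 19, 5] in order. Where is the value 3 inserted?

Starting tree (level order): [47, 40, None, 36, None, 19, None, 5]
Insertion path: 47 -> 40 -> 36 -> 19 -> 5
Result: insert 3 as left child of 5
Final tree (level order): [47, 40, None, 36, None, 19, None, 5, None, 3]


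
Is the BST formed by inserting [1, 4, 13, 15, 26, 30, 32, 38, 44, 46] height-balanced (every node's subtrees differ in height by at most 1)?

Tree (level-order array): [1, None, 4, None, 13, None, 15, None, 26, None, 30, None, 32, None, 38, None, 44, None, 46]
Definition: a tree is height-balanced if, at every node, |h(left) - h(right)| <= 1 (empty subtree has height -1).
Bottom-up per-node check:
  node 46: h_left=-1, h_right=-1, diff=0 [OK], height=0
  node 44: h_left=-1, h_right=0, diff=1 [OK], height=1
  node 38: h_left=-1, h_right=1, diff=2 [FAIL (|-1-1|=2 > 1)], height=2
  node 32: h_left=-1, h_right=2, diff=3 [FAIL (|-1-2|=3 > 1)], height=3
  node 30: h_left=-1, h_right=3, diff=4 [FAIL (|-1-3|=4 > 1)], height=4
  node 26: h_left=-1, h_right=4, diff=5 [FAIL (|-1-4|=5 > 1)], height=5
  node 15: h_left=-1, h_right=5, diff=6 [FAIL (|-1-5|=6 > 1)], height=6
  node 13: h_left=-1, h_right=6, diff=7 [FAIL (|-1-6|=7 > 1)], height=7
  node 4: h_left=-1, h_right=7, diff=8 [FAIL (|-1-7|=8 > 1)], height=8
  node 1: h_left=-1, h_right=8, diff=9 [FAIL (|-1-8|=9 > 1)], height=9
Node 38 violates the condition: |-1 - 1| = 2 > 1.
Result: Not balanced


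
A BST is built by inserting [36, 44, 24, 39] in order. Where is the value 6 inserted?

Starting tree (level order): [36, 24, 44, None, None, 39]
Insertion path: 36 -> 24
Result: insert 6 as left child of 24
Final tree (level order): [36, 24, 44, 6, None, 39]


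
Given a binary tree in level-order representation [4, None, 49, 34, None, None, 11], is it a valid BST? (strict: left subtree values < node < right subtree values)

Level-order array: [4, None, 49, 34, None, None, 11]
Validate using subtree bounds (lo, hi): at each node, require lo < value < hi,
then recurse left with hi=value and right with lo=value.
Preorder trace (stopping at first violation):
  at node 4 with bounds (-inf, +inf): OK
  at node 49 with bounds (4, +inf): OK
  at node 34 with bounds (4, 49): OK
  at node 11 with bounds (34, 49): VIOLATION
Node 11 violates its bound: not (34 < 11 < 49).
Result: Not a valid BST


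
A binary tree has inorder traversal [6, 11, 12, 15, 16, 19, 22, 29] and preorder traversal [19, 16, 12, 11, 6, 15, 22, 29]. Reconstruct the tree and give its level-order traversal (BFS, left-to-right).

Inorder:  [6, 11, 12, 15, 16, 19, 22, 29]
Preorder: [19, 16, 12, 11, 6, 15, 22, 29]
Algorithm: preorder visits root first, so consume preorder in order;
for each root, split the current inorder slice at that value into
left-subtree inorder and right-subtree inorder, then recurse.
Recursive splits:
  root=19; inorder splits into left=[6, 11, 12, 15, 16], right=[22, 29]
  root=16; inorder splits into left=[6, 11, 12, 15], right=[]
  root=12; inorder splits into left=[6, 11], right=[15]
  root=11; inorder splits into left=[6], right=[]
  root=6; inorder splits into left=[], right=[]
  root=15; inorder splits into left=[], right=[]
  root=22; inorder splits into left=[], right=[29]
  root=29; inorder splits into left=[], right=[]
Reconstructed level-order: [19, 16, 22, 12, 29, 11, 15, 6]


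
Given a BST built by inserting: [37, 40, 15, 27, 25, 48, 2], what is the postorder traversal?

Tree insertion order: [37, 40, 15, 27, 25, 48, 2]
Tree (level-order array): [37, 15, 40, 2, 27, None, 48, None, None, 25]
Postorder traversal: [2, 25, 27, 15, 48, 40, 37]


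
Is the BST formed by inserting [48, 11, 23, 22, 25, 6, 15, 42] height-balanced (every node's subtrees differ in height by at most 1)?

Tree (level-order array): [48, 11, None, 6, 23, None, None, 22, 25, 15, None, None, 42]
Definition: a tree is height-balanced if, at every node, |h(left) - h(right)| <= 1 (empty subtree has height -1).
Bottom-up per-node check:
  node 6: h_left=-1, h_right=-1, diff=0 [OK], height=0
  node 15: h_left=-1, h_right=-1, diff=0 [OK], height=0
  node 22: h_left=0, h_right=-1, diff=1 [OK], height=1
  node 42: h_left=-1, h_right=-1, diff=0 [OK], height=0
  node 25: h_left=-1, h_right=0, diff=1 [OK], height=1
  node 23: h_left=1, h_right=1, diff=0 [OK], height=2
  node 11: h_left=0, h_right=2, diff=2 [FAIL (|0-2|=2 > 1)], height=3
  node 48: h_left=3, h_right=-1, diff=4 [FAIL (|3--1|=4 > 1)], height=4
Node 11 violates the condition: |0 - 2| = 2 > 1.
Result: Not balanced


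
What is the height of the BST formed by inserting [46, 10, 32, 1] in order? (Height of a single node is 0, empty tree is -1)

Insertion order: [46, 10, 32, 1]
Tree (level-order array): [46, 10, None, 1, 32]
Compute height bottom-up (empty subtree = -1):
  height(1) = 1 + max(-1, -1) = 0
  height(32) = 1 + max(-1, -1) = 0
  height(10) = 1 + max(0, 0) = 1
  height(46) = 1 + max(1, -1) = 2
Height = 2


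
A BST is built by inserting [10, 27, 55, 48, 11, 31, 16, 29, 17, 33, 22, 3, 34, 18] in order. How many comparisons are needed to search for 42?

Search path for 42: 10 -> 27 -> 55 -> 48 -> 31 -> 33 -> 34
Found: False
Comparisons: 7


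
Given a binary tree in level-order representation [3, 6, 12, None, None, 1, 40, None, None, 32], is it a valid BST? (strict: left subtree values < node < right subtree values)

Level-order array: [3, 6, 12, None, None, 1, 40, None, None, 32]
Validate using subtree bounds (lo, hi): at each node, require lo < value < hi,
then recurse left with hi=value and right with lo=value.
Preorder trace (stopping at first violation):
  at node 3 with bounds (-inf, +inf): OK
  at node 6 with bounds (-inf, 3): VIOLATION
Node 6 violates its bound: not (-inf < 6 < 3).
Result: Not a valid BST


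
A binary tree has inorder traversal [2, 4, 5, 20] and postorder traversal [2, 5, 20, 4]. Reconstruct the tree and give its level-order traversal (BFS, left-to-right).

Inorder:   [2, 4, 5, 20]
Postorder: [2, 5, 20, 4]
Algorithm: postorder visits root last, so walk postorder right-to-left;
each value is the root of the current inorder slice — split it at that
value, recurse on the right subtree first, then the left.
Recursive splits:
  root=4; inorder splits into left=[2], right=[5, 20]
  root=20; inorder splits into left=[5], right=[]
  root=5; inorder splits into left=[], right=[]
  root=2; inorder splits into left=[], right=[]
Reconstructed level-order: [4, 2, 20, 5]


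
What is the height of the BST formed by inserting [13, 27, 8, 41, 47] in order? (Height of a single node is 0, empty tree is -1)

Insertion order: [13, 27, 8, 41, 47]
Tree (level-order array): [13, 8, 27, None, None, None, 41, None, 47]
Compute height bottom-up (empty subtree = -1):
  height(8) = 1 + max(-1, -1) = 0
  height(47) = 1 + max(-1, -1) = 0
  height(41) = 1 + max(-1, 0) = 1
  height(27) = 1 + max(-1, 1) = 2
  height(13) = 1 + max(0, 2) = 3
Height = 3


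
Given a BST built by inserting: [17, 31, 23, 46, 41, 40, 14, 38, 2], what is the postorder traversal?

Tree insertion order: [17, 31, 23, 46, 41, 40, 14, 38, 2]
Tree (level-order array): [17, 14, 31, 2, None, 23, 46, None, None, None, None, 41, None, 40, None, 38]
Postorder traversal: [2, 14, 23, 38, 40, 41, 46, 31, 17]


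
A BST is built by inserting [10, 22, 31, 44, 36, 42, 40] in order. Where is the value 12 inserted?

Starting tree (level order): [10, None, 22, None, 31, None, 44, 36, None, None, 42, 40]
Insertion path: 10 -> 22
Result: insert 12 as left child of 22
Final tree (level order): [10, None, 22, 12, 31, None, None, None, 44, 36, None, None, 42, 40]


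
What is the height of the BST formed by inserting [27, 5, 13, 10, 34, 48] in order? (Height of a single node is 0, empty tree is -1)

Insertion order: [27, 5, 13, 10, 34, 48]
Tree (level-order array): [27, 5, 34, None, 13, None, 48, 10]
Compute height bottom-up (empty subtree = -1):
  height(10) = 1 + max(-1, -1) = 0
  height(13) = 1 + max(0, -1) = 1
  height(5) = 1 + max(-1, 1) = 2
  height(48) = 1 + max(-1, -1) = 0
  height(34) = 1 + max(-1, 0) = 1
  height(27) = 1 + max(2, 1) = 3
Height = 3


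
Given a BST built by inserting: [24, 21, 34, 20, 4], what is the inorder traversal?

Tree insertion order: [24, 21, 34, 20, 4]
Tree (level-order array): [24, 21, 34, 20, None, None, None, 4]
Inorder traversal: [4, 20, 21, 24, 34]


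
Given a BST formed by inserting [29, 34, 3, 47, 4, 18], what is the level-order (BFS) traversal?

Tree insertion order: [29, 34, 3, 47, 4, 18]
Tree (level-order array): [29, 3, 34, None, 4, None, 47, None, 18]
BFS from the root, enqueuing left then right child of each popped node:
  queue [29] -> pop 29, enqueue [3, 34], visited so far: [29]
  queue [3, 34] -> pop 3, enqueue [4], visited so far: [29, 3]
  queue [34, 4] -> pop 34, enqueue [47], visited so far: [29, 3, 34]
  queue [4, 47] -> pop 4, enqueue [18], visited so far: [29, 3, 34, 4]
  queue [47, 18] -> pop 47, enqueue [none], visited so far: [29, 3, 34, 4, 47]
  queue [18] -> pop 18, enqueue [none], visited so far: [29, 3, 34, 4, 47, 18]
Result: [29, 3, 34, 4, 47, 18]


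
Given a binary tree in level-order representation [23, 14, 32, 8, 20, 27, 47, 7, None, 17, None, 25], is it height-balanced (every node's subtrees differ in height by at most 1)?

Tree (level-order array): [23, 14, 32, 8, 20, 27, 47, 7, None, 17, None, 25]
Definition: a tree is height-balanced if, at every node, |h(left) - h(right)| <= 1 (empty subtree has height -1).
Bottom-up per-node check:
  node 7: h_left=-1, h_right=-1, diff=0 [OK], height=0
  node 8: h_left=0, h_right=-1, diff=1 [OK], height=1
  node 17: h_left=-1, h_right=-1, diff=0 [OK], height=0
  node 20: h_left=0, h_right=-1, diff=1 [OK], height=1
  node 14: h_left=1, h_right=1, diff=0 [OK], height=2
  node 25: h_left=-1, h_right=-1, diff=0 [OK], height=0
  node 27: h_left=0, h_right=-1, diff=1 [OK], height=1
  node 47: h_left=-1, h_right=-1, diff=0 [OK], height=0
  node 32: h_left=1, h_right=0, diff=1 [OK], height=2
  node 23: h_left=2, h_right=2, diff=0 [OK], height=3
All nodes satisfy the balance condition.
Result: Balanced


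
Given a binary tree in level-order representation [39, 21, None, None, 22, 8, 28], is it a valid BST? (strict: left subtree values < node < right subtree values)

Level-order array: [39, 21, None, None, 22, 8, 28]
Validate using subtree bounds (lo, hi): at each node, require lo < value < hi,
then recurse left with hi=value and right with lo=value.
Preorder trace (stopping at first violation):
  at node 39 with bounds (-inf, +inf): OK
  at node 21 with bounds (-inf, 39): OK
  at node 22 with bounds (21, 39): OK
  at node 8 with bounds (21, 22): VIOLATION
Node 8 violates its bound: not (21 < 8 < 22).
Result: Not a valid BST


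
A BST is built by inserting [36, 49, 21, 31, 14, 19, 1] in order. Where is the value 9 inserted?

Starting tree (level order): [36, 21, 49, 14, 31, None, None, 1, 19]
Insertion path: 36 -> 21 -> 14 -> 1
Result: insert 9 as right child of 1
Final tree (level order): [36, 21, 49, 14, 31, None, None, 1, 19, None, None, None, 9]


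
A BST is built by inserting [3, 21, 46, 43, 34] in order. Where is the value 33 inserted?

Starting tree (level order): [3, None, 21, None, 46, 43, None, 34]
Insertion path: 3 -> 21 -> 46 -> 43 -> 34
Result: insert 33 as left child of 34
Final tree (level order): [3, None, 21, None, 46, 43, None, 34, None, 33]


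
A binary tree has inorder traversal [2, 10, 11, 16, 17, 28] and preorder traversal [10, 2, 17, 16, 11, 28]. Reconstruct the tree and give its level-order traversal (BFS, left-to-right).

Inorder:  [2, 10, 11, 16, 17, 28]
Preorder: [10, 2, 17, 16, 11, 28]
Algorithm: preorder visits root first, so consume preorder in order;
for each root, split the current inorder slice at that value into
left-subtree inorder and right-subtree inorder, then recurse.
Recursive splits:
  root=10; inorder splits into left=[2], right=[11, 16, 17, 28]
  root=2; inorder splits into left=[], right=[]
  root=17; inorder splits into left=[11, 16], right=[28]
  root=16; inorder splits into left=[11], right=[]
  root=11; inorder splits into left=[], right=[]
  root=28; inorder splits into left=[], right=[]
Reconstructed level-order: [10, 2, 17, 16, 28, 11]


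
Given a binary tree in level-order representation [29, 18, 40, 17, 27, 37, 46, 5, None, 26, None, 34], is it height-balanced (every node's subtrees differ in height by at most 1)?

Tree (level-order array): [29, 18, 40, 17, 27, 37, 46, 5, None, 26, None, 34]
Definition: a tree is height-balanced if, at every node, |h(left) - h(right)| <= 1 (empty subtree has height -1).
Bottom-up per-node check:
  node 5: h_left=-1, h_right=-1, diff=0 [OK], height=0
  node 17: h_left=0, h_right=-1, diff=1 [OK], height=1
  node 26: h_left=-1, h_right=-1, diff=0 [OK], height=0
  node 27: h_left=0, h_right=-1, diff=1 [OK], height=1
  node 18: h_left=1, h_right=1, diff=0 [OK], height=2
  node 34: h_left=-1, h_right=-1, diff=0 [OK], height=0
  node 37: h_left=0, h_right=-1, diff=1 [OK], height=1
  node 46: h_left=-1, h_right=-1, diff=0 [OK], height=0
  node 40: h_left=1, h_right=0, diff=1 [OK], height=2
  node 29: h_left=2, h_right=2, diff=0 [OK], height=3
All nodes satisfy the balance condition.
Result: Balanced


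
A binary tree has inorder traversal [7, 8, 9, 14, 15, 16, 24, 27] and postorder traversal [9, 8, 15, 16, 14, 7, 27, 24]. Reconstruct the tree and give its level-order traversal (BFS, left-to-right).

Inorder:   [7, 8, 9, 14, 15, 16, 24, 27]
Postorder: [9, 8, 15, 16, 14, 7, 27, 24]
Algorithm: postorder visits root last, so walk postorder right-to-left;
each value is the root of the current inorder slice — split it at that
value, recurse on the right subtree first, then the left.
Recursive splits:
  root=24; inorder splits into left=[7, 8, 9, 14, 15, 16], right=[27]
  root=27; inorder splits into left=[], right=[]
  root=7; inorder splits into left=[], right=[8, 9, 14, 15, 16]
  root=14; inorder splits into left=[8, 9], right=[15, 16]
  root=16; inorder splits into left=[15], right=[]
  root=15; inorder splits into left=[], right=[]
  root=8; inorder splits into left=[], right=[9]
  root=9; inorder splits into left=[], right=[]
Reconstructed level-order: [24, 7, 27, 14, 8, 16, 9, 15]


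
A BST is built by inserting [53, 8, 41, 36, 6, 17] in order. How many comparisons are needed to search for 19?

Search path for 19: 53 -> 8 -> 41 -> 36 -> 17
Found: False
Comparisons: 5


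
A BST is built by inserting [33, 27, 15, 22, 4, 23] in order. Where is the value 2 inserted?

Starting tree (level order): [33, 27, None, 15, None, 4, 22, None, None, None, 23]
Insertion path: 33 -> 27 -> 15 -> 4
Result: insert 2 as left child of 4
Final tree (level order): [33, 27, None, 15, None, 4, 22, 2, None, None, 23]


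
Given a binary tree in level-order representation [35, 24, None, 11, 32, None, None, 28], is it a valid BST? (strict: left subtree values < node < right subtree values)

Level-order array: [35, 24, None, 11, 32, None, None, 28]
Validate using subtree bounds (lo, hi): at each node, require lo < value < hi,
then recurse left with hi=value and right with lo=value.
Preorder trace (stopping at first violation):
  at node 35 with bounds (-inf, +inf): OK
  at node 24 with bounds (-inf, 35): OK
  at node 11 with bounds (-inf, 24): OK
  at node 32 with bounds (24, 35): OK
  at node 28 with bounds (24, 32): OK
No violation found at any node.
Result: Valid BST


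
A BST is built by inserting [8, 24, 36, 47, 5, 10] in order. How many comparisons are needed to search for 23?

Search path for 23: 8 -> 24 -> 10
Found: False
Comparisons: 3


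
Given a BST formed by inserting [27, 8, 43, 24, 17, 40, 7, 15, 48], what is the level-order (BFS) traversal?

Tree insertion order: [27, 8, 43, 24, 17, 40, 7, 15, 48]
Tree (level-order array): [27, 8, 43, 7, 24, 40, 48, None, None, 17, None, None, None, None, None, 15]
BFS from the root, enqueuing left then right child of each popped node:
  queue [27] -> pop 27, enqueue [8, 43], visited so far: [27]
  queue [8, 43] -> pop 8, enqueue [7, 24], visited so far: [27, 8]
  queue [43, 7, 24] -> pop 43, enqueue [40, 48], visited so far: [27, 8, 43]
  queue [7, 24, 40, 48] -> pop 7, enqueue [none], visited so far: [27, 8, 43, 7]
  queue [24, 40, 48] -> pop 24, enqueue [17], visited so far: [27, 8, 43, 7, 24]
  queue [40, 48, 17] -> pop 40, enqueue [none], visited so far: [27, 8, 43, 7, 24, 40]
  queue [48, 17] -> pop 48, enqueue [none], visited so far: [27, 8, 43, 7, 24, 40, 48]
  queue [17] -> pop 17, enqueue [15], visited so far: [27, 8, 43, 7, 24, 40, 48, 17]
  queue [15] -> pop 15, enqueue [none], visited so far: [27, 8, 43, 7, 24, 40, 48, 17, 15]
Result: [27, 8, 43, 7, 24, 40, 48, 17, 15]


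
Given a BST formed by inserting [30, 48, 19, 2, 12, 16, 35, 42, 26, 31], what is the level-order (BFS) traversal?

Tree insertion order: [30, 48, 19, 2, 12, 16, 35, 42, 26, 31]
Tree (level-order array): [30, 19, 48, 2, 26, 35, None, None, 12, None, None, 31, 42, None, 16]
BFS from the root, enqueuing left then right child of each popped node:
  queue [30] -> pop 30, enqueue [19, 48], visited so far: [30]
  queue [19, 48] -> pop 19, enqueue [2, 26], visited so far: [30, 19]
  queue [48, 2, 26] -> pop 48, enqueue [35], visited so far: [30, 19, 48]
  queue [2, 26, 35] -> pop 2, enqueue [12], visited so far: [30, 19, 48, 2]
  queue [26, 35, 12] -> pop 26, enqueue [none], visited so far: [30, 19, 48, 2, 26]
  queue [35, 12] -> pop 35, enqueue [31, 42], visited so far: [30, 19, 48, 2, 26, 35]
  queue [12, 31, 42] -> pop 12, enqueue [16], visited so far: [30, 19, 48, 2, 26, 35, 12]
  queue [31, 42, 16] -> pop 31, enqueue [none], visited so far: [30, 19, 48, 2, 26, 35, 12, 31]
  queue [42, 16] -> pop 42, enqueue [none], visited so far: [30, 19, 48, 2, 26, 35, 12, 31, 42]
  queue [16] -> pop 16, enqueue [none], visited so far: [30, 19, 48, 2, 26, 35, 12, 31, 42, 16]
Result: [30, 19, 48, 2, 26, 35, 12, 31, 42, 16]


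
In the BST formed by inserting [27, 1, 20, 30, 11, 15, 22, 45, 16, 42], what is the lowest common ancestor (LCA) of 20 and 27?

Tree insertion order: [27, 1, 20, 30, 11, 15, 22, 45, 16, 42]
Tree (level-order array): [27, 1, 30, None, 20, None, 45, 11, 22, 42, None, None, 15, None, None, None, None, None, 16]
In a BST, the LCA of p=20, q=27 is the first node v on the
root-to-leaf path with p <= v <= q (go left if both < v, right if both > v).
Walk from root:
  at 27: 20 <= 27 <= 27, this is the LCA
LCA = 27


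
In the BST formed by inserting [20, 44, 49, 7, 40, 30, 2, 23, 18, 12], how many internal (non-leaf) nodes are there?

Tree built from: [20, 44, 49, 7, 40, 30, 2, 23, 18, 12]
Tree (level-order array): [20, 7, 44, 2, 18, 40, 49, None, None, 12, None, 30, None, None, None, None, None, 23]
Rule: An internal node has at least one child.
Per-node child counts:
  node 20: 2 child(ren)
  node 7: 2 child(ren)
  node 2: 0 child(ren)
  node 18: 1 child(ren)
  node 12: 0 child(ren)
  node 44: 2 child(ren)
  node 40: 1 child(ren)
  node 30: 1 child(ren)
  node 23: 0 child(ren)
  node 49: 0 child(ren)
Matching nodes: [20, 7, 18, 44, 40, 30]
Count of internal (non-leaf) nodes: 6


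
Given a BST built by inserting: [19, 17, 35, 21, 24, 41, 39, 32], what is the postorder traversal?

Tree insertion order: [19, 17, 35, 21, 24, 41, 39, 32]
Tree (level-order array): [19, 17, 35, None, None, 21, 41, None, 24, 39, None, None, 32]
Postorder traversal: [17, 32, 24, 21, 39, 41, 35, 19]


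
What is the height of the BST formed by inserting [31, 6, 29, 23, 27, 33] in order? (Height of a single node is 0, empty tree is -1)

Insertion order: [31, 6, 29, 23, 27, 33]
Tree (level-order array): [31, 6, 33, None, 29, None, None, 23, None, None, 27]
Compute height bottom-up (empty subtree = -1):
  height(27) = 1 + max(-1, -1) = 0
  height(23) = 1 + max(-1, 0) = 1
  height(29) = 1 + max(1, -1) = 2
  height(6) = 1 + max(-1, 2) = 3
  height(33) = 1 + max(-1, -1) = 0
  height(31) = 1 + max(3, 0) = 4
Height = 4


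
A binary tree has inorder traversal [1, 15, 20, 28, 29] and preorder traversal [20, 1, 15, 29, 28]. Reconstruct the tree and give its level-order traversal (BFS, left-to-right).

Inorder:  [1, 15, 20, 28, 29]
Preorder: [20, 1, 15, 29, 28]
Algorithm: preorder visits root first, so consume preorder in order;
for each root, split the current inorder slice at that value into
left-subtree inorder and right-subtree inorder, then recurse.
Recursive splits:
  root=20; inorder splits into left=[1, 15], right=[28, 29]
  root=1; inorder splits into left=[], right=[15]
  root=15; inorder splits into left=[], right=[]
  root=29; inorder splits into left=[28], right=[]
  root=28; inorder splits into left=[], right=[]
Reconstructed level-order: [20, 1, 29, 15, 28]


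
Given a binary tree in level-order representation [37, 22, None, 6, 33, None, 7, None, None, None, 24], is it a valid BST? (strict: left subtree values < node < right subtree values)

Level-order array: [37, 22, None, 6, 33, None, 7, None, None, None, 24]
Validate using subtree bounds (lo, hi): at each node, require lo < value < hi,
then recurse left with hi=value and right with lo=value.
Preorder trace (stopping at first violation):
  at node 37 with bounds (-inf, +inf): OK
  at node 22 with bounds (-inf, 37): OK
  at node 6 with bounds (-inf, 22): OK
  at node 7 with bounds (6, 22): OK
  at node 24 with bounds (7, 22): VIOLATION
Node 24 violates its bound: not (7 < 24 < 22).
Result: Not a valid BST


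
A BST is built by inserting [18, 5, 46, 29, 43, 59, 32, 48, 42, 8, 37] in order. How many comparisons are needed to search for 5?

Search path for 5: 18 -> 5
Found: True
Comparisons: 2


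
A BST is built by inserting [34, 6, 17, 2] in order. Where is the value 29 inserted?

Starting tree (level order): [34, 6, None, 2, 17]
Insertion path: 34 -> 6 -> 17
Result: insert 29 as right child of 17
Final tree (level order): [34, 6, None, 2, 17, None, None, None, 29]


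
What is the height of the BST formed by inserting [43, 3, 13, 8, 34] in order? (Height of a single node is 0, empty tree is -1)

Insertion order: [43, 3, 13, 8, 34]
Tree (level-order array): [43, 3, None, None, 13, 8, 34]
Compute height bottom-up (empty subtree = -1):
  height(8) = 1 + max(-1, -1) = 0
  height(34) = 1 + max(-1, -1) = 0
  height(13) = 1 + max(0, 0) = 1
  height(3) = 1 + max(-1, 1) = 2
  height(43) = 1 + max(2, -1) = 3
Height = 3
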